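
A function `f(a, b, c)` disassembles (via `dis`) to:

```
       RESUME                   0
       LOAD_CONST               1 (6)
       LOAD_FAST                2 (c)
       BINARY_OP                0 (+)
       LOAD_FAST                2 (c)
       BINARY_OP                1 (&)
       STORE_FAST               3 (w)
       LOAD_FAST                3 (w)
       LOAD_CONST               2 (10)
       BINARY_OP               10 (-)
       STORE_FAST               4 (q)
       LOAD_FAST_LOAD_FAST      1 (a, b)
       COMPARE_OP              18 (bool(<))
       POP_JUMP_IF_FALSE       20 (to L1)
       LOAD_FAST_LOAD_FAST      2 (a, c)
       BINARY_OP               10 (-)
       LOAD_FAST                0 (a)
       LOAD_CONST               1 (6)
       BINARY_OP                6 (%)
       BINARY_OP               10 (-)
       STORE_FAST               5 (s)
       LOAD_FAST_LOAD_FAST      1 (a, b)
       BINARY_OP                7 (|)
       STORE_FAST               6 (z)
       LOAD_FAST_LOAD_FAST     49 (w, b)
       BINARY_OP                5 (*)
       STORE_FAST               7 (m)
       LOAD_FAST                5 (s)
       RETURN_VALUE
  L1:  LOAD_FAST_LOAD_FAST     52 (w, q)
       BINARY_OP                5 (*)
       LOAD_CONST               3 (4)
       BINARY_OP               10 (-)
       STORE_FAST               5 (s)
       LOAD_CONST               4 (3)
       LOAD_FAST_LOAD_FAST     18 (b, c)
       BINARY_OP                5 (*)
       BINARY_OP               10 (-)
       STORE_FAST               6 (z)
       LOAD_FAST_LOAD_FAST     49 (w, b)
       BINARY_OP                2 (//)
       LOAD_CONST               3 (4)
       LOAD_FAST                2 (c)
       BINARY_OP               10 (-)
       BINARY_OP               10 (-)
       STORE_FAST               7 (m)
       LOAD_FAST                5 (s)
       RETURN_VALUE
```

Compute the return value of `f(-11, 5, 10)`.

-22

LOAD_CONST → push 6. Stack: [6]
LOAD_FAST c → push 10. Stack: [6, 10]
BINARY_OP + → 6 + 10 = 16. Stack: [16]
LOAD_FAST c → push 10. Stack: [16, 10]
BINARY_OP & → 16 & 10 = 0. Stack: [0]
STORE_FAST w → w=0. Stack: []
LOAD_FAST w → push 0. Stack: [0]
LOAD_CONST → push 10. Stack: [0, 10]
BINARY_OP - → 0 - 10 = -10. Stack: [-10]
STORE_FAST q → q=-10. Stack: []
LOAD_FAST_LOAD_FAST a,b → push -11,5. Stack: [-11, 5]
COMPARE_OP bool(<) → -11 vs 5 = True. Stack: [True]
POP_JUMP_IF_FALSE → pop True; no jump. Stack: []
LOAD_FAST_LOAD_FAST a,c → push -11,10. Stack: [-11, 10]
BINARY_OP - → -11 - 10 = -21. Stack: [-21]
LOAD_FAST a → push -11. Stack: [-21, -11]
LOAD_CONST → push 6. Stack: [-21, -11, 6]
BINARY_OP % → -11 % 6 = 1. Stack: [-21, 1]
BINARY_OP - → -21 - 1 = -22. Stack: [-22]
STORE_FAST s → s=-22. Stack: []
LOAD_FAST_LOAD_FAST a,b → push -11,5. Stack: [-11, 5]
BINARY_OP | → -11 | 5 = -11. Stack: [-11]
STORE_FAST z → z=-11. Stack: []
LOAD_FAST_LOAD_FAST w,b → push 0,5. Stack: [0, 5]
BINARY_OP * → 0 * 5 = 0. Stack: [0]
STORE_FAST m → m=0. Stack: []
LOAD_FAST s → push -22. Stack: [-22]
RETURN_VALUE → return -22.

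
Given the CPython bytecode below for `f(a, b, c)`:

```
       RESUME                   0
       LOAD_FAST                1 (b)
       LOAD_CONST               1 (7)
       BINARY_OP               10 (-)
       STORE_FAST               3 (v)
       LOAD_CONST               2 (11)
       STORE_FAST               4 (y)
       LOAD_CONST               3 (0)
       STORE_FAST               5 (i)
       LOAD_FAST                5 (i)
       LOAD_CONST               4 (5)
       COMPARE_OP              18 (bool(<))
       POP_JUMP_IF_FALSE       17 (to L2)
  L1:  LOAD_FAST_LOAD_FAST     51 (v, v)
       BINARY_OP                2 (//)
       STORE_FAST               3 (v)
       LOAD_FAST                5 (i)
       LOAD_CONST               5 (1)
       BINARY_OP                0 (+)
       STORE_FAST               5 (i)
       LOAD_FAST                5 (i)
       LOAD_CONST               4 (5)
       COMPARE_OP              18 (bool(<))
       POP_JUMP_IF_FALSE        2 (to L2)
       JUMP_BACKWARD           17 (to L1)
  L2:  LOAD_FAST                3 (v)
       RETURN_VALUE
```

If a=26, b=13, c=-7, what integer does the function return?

LOAD_FAST b → push 13
LOAD_CONST → push 7
BINARY_OP - → 13 - 7 = 6
STORE_FAST v → v=6
LOAD_CONST → push 11
STORE_FAST y → y=11
LOAD_CONST → push 0
STORE_FAST i → i=0
LOAD_FAST i → push 0
LOAD_CONST → push 5
COMPARE_OP bool(<) → 0 vs 5 = True
POP_JUMP_IF_FALSE → pop True; no jump
LOAD_FAST_LOAD_FAST v,v → push 6,6
BINARY_OP // → 6 // 6 = 1
STORE_FAST v → v=1
LOAD_FAST i → push 0
LOAD_CONST → push 1
BINARY_OP + → 0 + 1 = 1
STORE_FAST i → i=1
LOAD_FAST i → push 1
LOAD_CONST → push 5
COMPARE_OP bool(<) → 1 vs 5 = True
POP_JUMP_IF_FALSE → pop True; no jump
LOAD_FAST_LOAD_FAST v,v → push 1,1
BINARY_OP // → 1 // 1 = 1
STORE_FAST v → v=1
LOAD_FAST i → push 1
LOAD_CONST → push 1
BINARY_OP + → 1 + 1 = 2
STORE_FAST i → i=2
LOAD_FAST i → push 2
LOAD_CONST → push 5
COMPARE_OP bool(<) → 2 vs 5 = True
POP_JUMP_IF_FALSE → pop True; no jump
LOAD_FAST_LOAD_FAST v,v → push 1,1
BINARY_OP // → 1 // 1 = 1
STORE_FAST v → v=1
LOAD_FAST i → push 2
LOAD_CONST → push 1
BINARY_OP + → 2 + 1 = 3
STORE_FAST i → i=3
LOAD_FAST i → push 3
LOAD_CONST → push 5
COMPARE_OP bool(<) → 3 vs 5 = True
POP_JUMP_IF_FALSE → pop True; no jump
LOAD_FAST_LOAD_FAST v,v → push 1,1
BINARY_OP // → 1 // 1 = 1
STORE_FAST v → v=1
LOAD_FAST i → push 3
LOAD_CONST → push 1
BINARY_OP + → 3 + 1 = 4
STORE_FAST i → i=4
LOAD_FAST i → push 4
LOAD_CONST → push 5
COMPARE_OP bool(<) → 4 vs 5 = True
POP_JUMP_IF_FALSE → pop True; no jump
LOAD_FAST_LOAD_FAST v,v → push 1,1
BINARY_OP // → 1 // 1 = 1
STORE_FAST v → v=1
LOAD_FAST i → push 4
LOAD_CONST → push 1
BINARY_OP + → 4 + 1 = 5
STORE_FAST i → i=5
LOAD_FAST i → push 5
LOAD_CONST → push 5
COMPARE_OP bool(<) → 5 vs 5 = False
POP_JUMP_IF_FALSE → pop False; jump
LOAD_FAST v → push 1
RETURN_VALUE → return 1.

1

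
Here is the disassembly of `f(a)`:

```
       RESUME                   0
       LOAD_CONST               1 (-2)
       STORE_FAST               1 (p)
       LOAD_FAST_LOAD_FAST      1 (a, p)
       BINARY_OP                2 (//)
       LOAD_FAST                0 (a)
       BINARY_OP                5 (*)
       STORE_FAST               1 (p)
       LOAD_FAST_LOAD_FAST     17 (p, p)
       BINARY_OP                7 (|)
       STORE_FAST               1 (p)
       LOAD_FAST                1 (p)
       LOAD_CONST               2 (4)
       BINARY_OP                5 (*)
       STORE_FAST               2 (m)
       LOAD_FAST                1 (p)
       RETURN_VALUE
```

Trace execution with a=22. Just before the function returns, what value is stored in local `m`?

-968

LOAD_CONST → push -2. Stack: [-2]
STORE_FAST p → p=-2. Stack: []
LOAD_FAST_LOAD_FAST a,p → push 22,-2. Stack: [22, -2]
BINARY_OP // → 22 // -2 = -11. Stack: [-11]
LOAD_FAST a → push 22. Stack: [-11, 22]
BINARY_OP * → -11 * 22 = -242. Stack: [-242]
STORE_FAST p → p=-242. Stack: []
LOAD_FAST_LOAD_FAST p,p → push -242,-242. Stack: [-242, -242]
BINARY_OP | → -242 | -242 = -242. Stack: [-242]
STORE_FAST p → p=-242. Stack: []
LOAD_FAST p → push -242. Stack: [-242]
LOAD_CONST → push 4. Stack: [-242, 4]
BINARY_OP * → -242 * 4 = -968. Stack: [-968]
STORE_FAST m → m=-968. Stack: []
LOAD_FAST p → push -242. Stack: [-242]
RETURN_VALUE → return -242.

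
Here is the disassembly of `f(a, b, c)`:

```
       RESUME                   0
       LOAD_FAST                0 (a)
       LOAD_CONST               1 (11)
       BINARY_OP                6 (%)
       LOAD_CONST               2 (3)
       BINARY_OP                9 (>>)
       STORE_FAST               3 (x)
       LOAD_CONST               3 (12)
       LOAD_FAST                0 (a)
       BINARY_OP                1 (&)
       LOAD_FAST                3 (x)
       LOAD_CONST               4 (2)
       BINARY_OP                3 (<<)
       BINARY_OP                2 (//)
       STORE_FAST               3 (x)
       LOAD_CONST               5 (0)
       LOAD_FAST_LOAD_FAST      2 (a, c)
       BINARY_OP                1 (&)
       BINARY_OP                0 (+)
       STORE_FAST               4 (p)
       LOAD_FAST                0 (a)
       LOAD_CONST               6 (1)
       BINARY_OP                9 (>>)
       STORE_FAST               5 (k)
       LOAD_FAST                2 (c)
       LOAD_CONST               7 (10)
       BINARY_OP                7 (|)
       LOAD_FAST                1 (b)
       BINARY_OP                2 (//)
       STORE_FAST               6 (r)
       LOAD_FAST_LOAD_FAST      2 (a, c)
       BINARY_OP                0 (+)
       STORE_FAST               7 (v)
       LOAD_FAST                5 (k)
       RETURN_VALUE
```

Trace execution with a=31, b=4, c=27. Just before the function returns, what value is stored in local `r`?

6

LOAD_FAST a → push 31. Stack: [31]
LOAD_CONST → push 11. Stack: [31, 11]
BINARY_OP % → 31 % 11 = 9. Stack: [9]
LOAD_CONST → push 3. Stack: [9, 3]
BINARY_OP >> → 9 >> 3 = 1. Stack: [1]
STORE_FAST x → x=1. Stack: []
LOAD_CONST → push 12. Stack: [12]
LOAD_FAST a → push 31. Stack: [12, 31]
BINARY_OP & → 12 & 31 = 12. Stack: [12]
LOAD_FAST x → push 1. Stack: [12, 1]
LOAD_CONST → push 2. Stack: [12, 1, 2]
BINARY_OP << → 1 << 2 = 4. Stack: [12, 4]
BINARY_OP // → 12 // 4 = 3. Stack: [3]
STORE_FAST x → x=3. Stack: []
LOAD_CONST → push 0. Stack: [0]
LOAD_FAST_LOAD_FAST a,c → push 31,27. Stack: [0, 31, 27]
BINARY_OP & → 31 & 27 = 27. Stack: [0, 27]
BINARY_OP + → 0 + 27 = 27. Stack: [27]
STORE_FAST p → p=27. Stack: []
LOAD_FAST a → push 31. Stack: [31]
LOAD_CONST → push 1. Stack: [31, 1]
BINARY_OP >> → 31 >> 1 = 15. Stack: [15]
STORE_FAST k → k=15. Stack: []
LOAD_FAST c → push 27. Stack: [27]
LOAD_CONST → push 10. Stack: [27, 10]
BINARY_OP | → 27 | 10 = 27. Stack: [27]
LOAD_FAST b → push 4. Stack: [27, 4]
BINARY_OP // → 27 // 4 = 6. Stack: [6]
STORE_FAST r → r=6. Stack: []
LOAD_FAST_LOAD_FAST a,c → push 31,27. Stack: [31, 27]
BINARY_OP + → 31 + 27 = 58. Stack: [58]
STORE_FAST v → v=58. Stack: []
LOAD_FAST k → push 15. Stack: [15]
RETURN_VALUE → return 15.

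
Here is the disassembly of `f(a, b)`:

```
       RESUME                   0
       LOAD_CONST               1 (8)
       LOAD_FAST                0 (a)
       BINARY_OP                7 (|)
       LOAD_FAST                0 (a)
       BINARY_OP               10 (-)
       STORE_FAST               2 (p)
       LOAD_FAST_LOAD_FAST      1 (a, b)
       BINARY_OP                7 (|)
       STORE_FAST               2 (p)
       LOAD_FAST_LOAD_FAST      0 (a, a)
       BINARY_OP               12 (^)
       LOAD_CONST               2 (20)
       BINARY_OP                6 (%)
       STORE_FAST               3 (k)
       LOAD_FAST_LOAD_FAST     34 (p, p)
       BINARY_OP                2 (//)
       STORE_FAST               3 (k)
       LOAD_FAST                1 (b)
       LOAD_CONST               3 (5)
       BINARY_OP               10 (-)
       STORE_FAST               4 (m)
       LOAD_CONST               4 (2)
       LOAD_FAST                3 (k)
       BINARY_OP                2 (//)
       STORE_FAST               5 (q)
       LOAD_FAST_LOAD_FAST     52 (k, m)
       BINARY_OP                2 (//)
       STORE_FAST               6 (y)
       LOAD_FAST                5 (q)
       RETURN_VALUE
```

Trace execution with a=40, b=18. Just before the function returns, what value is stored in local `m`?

LOAD_CONST → push 8. Stack: [8]
LOAD_FAST a → push 40. Stack: [8, 40]
BINARY_OP | → 8 | 40 = 40. Stack: [40]
LOAD_FAST a → push 40. Stack: [40, 40]
BINARY_OP - → 40 - 40 = 0. Stack: [0]
STORE_FAST p → p=0. Stack: []
LOAD_FAST_LOAD_FAST a,b → push 40,18. Stack: [40, 18]
BINARY_OP | → 40 | 18 = 58. Stack: [58]
STORE_FAST p → p=58. Stack: []
LOAD_FAST_LOAD_FAST a,a → push 40,40. Stack: [40, 40]
BINARY_OP ^ → 40 ^ 40 = 0. Stack: [0]
LOAD_CONST → push 20. Stack: [0, 20]
BINARY_OP % → 0 % 20 = 0. Stack: [0]
STORE_FAST k → k=0. Stack: []
LOAD_FAST_LOAD_FAST p,p → push 58,58. Stack: [58, 58]
BINARY_OP // → 58 // 58 = 1. Stack: [1]
STORE_FAST k → k=1. Stack: []
LOAD_FAST b → push 18. Stack: [18]
LOAD_CONST → push 5. Stack: [18, 5]
BINARY_OP - → 18 - 5 = 13. Stack: [13]
STORE_FAST m → m=13. Stack: []
LOAD_CONST → push 2. Stack: [2]
LOAD_FAST k → push 1. Stack: [2, 1]
BINARY_OP // → 2 // 1 = 2. Stack: [2]
STORE_FAST q → q=2. Stack: []
LOAD_FAST_LOAD_FAST k,m → push 1,13. Stack: [1, 13]
BINARY_OP // → 1 // 13 = 0. Stack: [0]
STORE_FAST y → y=0. Stack: []
LOAD_FAST q → push 2. Stack: [2]
RETURN_VALUE → return 2.

13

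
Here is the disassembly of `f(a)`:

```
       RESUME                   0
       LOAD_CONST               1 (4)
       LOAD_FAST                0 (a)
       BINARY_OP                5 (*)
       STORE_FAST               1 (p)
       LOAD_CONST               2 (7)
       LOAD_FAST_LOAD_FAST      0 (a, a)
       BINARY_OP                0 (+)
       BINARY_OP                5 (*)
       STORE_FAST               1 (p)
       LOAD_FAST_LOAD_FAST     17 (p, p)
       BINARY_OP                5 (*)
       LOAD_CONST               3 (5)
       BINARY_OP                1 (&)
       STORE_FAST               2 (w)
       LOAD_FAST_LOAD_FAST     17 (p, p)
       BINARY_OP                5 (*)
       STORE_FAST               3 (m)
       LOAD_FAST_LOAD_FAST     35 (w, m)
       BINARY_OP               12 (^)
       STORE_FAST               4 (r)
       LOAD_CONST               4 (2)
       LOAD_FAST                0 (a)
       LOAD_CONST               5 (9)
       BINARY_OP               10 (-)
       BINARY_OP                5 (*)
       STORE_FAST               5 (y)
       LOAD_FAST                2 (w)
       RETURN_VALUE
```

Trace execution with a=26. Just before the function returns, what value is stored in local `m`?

132496

LOAD_CONST → push 4. Stack: [4]
LOAD_FAST a → push 26. Stack: [4, 26]
BINARY_OP * → 4 * 26 = 104. Stack: [104]
STORE_FAST p → p=104. Stack: []
LOAD_CONST → push 7. Stack: [7]
LOAD_FAST_LOAD_FAST a,a → push 26,26. Stack: [7, 26, 26]
BINARY_OP + → 26 + 26 = 52. Stack: [7, 52]
BINARY_OP * → 7 * 52 = 364. Stack: [364]
STORE_FAST p → p=364. Stack: []
LOAD_FAST_LOAD_FAST p,p → push 364,364. Stack: [364, 364]
BINARY_OP * → 364 * 364 = 132496. Stack: [132496]
LOAD_CONST → push 5. Stack: [132496, 5]
BINARY_OP & → 132496 & 5 = 0. Stack: [0]
STORE_FAST w → w=0. Stack: []
LOAD_FAST_LOAD_FAST p,p → push 364,364. Stack: [364, 364]
BINARY_OP * → 364 * 364 = 132496. Stack: [132496]
STORE_FAST m → m=132496. Stack: []
LOAD_FAST_LOAD_FAST w,m → push 0,132496. Stack: [0, 132496]
BINARY_OP ^ → 0 ^ 132496 = 132496. Stack: [132496]
STORE_FAST r → r=132496. Stack: []
LOAD_CONST → push 2. Stack: [2]
LOAD_FAST a → push 26. Stack: [2, 26]
LOAD_CONST → push 9. Stack: [2, 26, 9]
BINARY_OP - → 26 - 9 = 17. Stack: [2, 17]
BINARY_OP * → 2 * 17 = 34. Stack: [34]
STORE_FAST y → y=34. Stack: []
LOAD_FAST w → push 0. Stack: [0]
RETURN_VALUE → return 0.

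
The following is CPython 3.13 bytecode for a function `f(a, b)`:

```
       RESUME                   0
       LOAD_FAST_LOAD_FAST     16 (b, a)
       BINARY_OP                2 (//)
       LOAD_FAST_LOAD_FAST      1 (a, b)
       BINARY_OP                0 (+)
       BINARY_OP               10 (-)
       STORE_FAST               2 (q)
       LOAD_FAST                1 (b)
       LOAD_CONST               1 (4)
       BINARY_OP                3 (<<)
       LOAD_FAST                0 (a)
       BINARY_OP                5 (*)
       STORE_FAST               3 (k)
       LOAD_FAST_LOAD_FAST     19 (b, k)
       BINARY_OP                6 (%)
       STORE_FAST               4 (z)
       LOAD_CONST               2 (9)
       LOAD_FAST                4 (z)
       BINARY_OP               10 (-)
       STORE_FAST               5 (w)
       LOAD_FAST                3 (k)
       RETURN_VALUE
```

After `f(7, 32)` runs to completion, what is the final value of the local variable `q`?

LOAD_FAST_LOAD_FAST b,a → push 32,7. Stack: [32, 7]
BINARY_OP // → 32 // 7 = 4. Stack: [4]
LOAD_FAST_LOAD_FAST a,b → push 7,32. Stack: [4, 7, 32]
BINARY_OP + → 7 + 32 = 39. Stack: [4, 39]
BINARY_OP - → 4 - 39 = -35. Stack: [-35]
STORE_FAST q → q=-35. Stack: []
LOAD_FAST b → push 32. Stack: [32]
LOAD_CONST → push 4. Stack: [32, 4]
BINARY_OP << → 32 << 4 = 512. Stack: [512]
LOAD_FAST a → push 7. Stack: [512, 7]
BINARY_OP * → 512 * 7 = 3584. Stack: [3584]
STORE_FAST k → k=3584. Stack: []
LOAD_FAST_LOAD_FAST b,k → push 32,3584. Stack: [32, 3584]
BINARY_OP % → 32 % 3584 = 32. Stack: [32]
STORE_FAST z → z=32. Stack: []
LOAD_CONST → push 9. Stack: [9]
LOAD_FAST z → push 32. Stack: [9, 32]
BINARY_OP - → 9 - 32 = -23. Stack: [-23]
STORE_FAST w → w=-23. Stack: []
LOAD_FAST k → push 3584. Stack: [3584]
RETURN_VALUE → return 3584.

-35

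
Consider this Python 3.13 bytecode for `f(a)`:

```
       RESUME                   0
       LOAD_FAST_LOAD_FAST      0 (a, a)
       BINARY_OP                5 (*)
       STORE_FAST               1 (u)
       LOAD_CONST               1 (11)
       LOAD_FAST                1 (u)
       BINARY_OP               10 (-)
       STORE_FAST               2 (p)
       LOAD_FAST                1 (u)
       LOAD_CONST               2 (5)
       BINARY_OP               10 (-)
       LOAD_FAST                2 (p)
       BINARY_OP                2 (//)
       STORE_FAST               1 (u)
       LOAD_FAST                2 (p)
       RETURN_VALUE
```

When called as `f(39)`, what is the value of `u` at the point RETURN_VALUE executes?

-2

LOAD_FAST_LOAD_FAST a,a → push 39,39. Stack: [39, 39]
BINARY_OP * → 39 * 39 = 1521. Stack: [1521]
STORE_FAST u → u=1521. Stack: []
LOAD_CONST → push 11. Stack: [11]
LOAD_FAST u → push 1521. Stack: [11, 1521]
BINARY_OP - → 11 - 1521 = -1510. Stack: [-1510]
STORE_FAST p → p=-1510. Stack: []
LOAD_FAST u → push 1521. Stack: [1521]
LOAD_CONST → push 5. Stack: [1521, 5]
BINARY_OP - → 1521 - 5 = 1516. Stack: [1516]
LOAD_FAST p → push -1510. Stack: [1516, -1510]
BINARY_OP // → 1516 // -1510 = -2. Stack: [-2]
STORE_FAST u → u=-2. Stack: []
LOAD_FAST p → push -1510. Stack: [-1510]
RETURN_VALUE → return -1510.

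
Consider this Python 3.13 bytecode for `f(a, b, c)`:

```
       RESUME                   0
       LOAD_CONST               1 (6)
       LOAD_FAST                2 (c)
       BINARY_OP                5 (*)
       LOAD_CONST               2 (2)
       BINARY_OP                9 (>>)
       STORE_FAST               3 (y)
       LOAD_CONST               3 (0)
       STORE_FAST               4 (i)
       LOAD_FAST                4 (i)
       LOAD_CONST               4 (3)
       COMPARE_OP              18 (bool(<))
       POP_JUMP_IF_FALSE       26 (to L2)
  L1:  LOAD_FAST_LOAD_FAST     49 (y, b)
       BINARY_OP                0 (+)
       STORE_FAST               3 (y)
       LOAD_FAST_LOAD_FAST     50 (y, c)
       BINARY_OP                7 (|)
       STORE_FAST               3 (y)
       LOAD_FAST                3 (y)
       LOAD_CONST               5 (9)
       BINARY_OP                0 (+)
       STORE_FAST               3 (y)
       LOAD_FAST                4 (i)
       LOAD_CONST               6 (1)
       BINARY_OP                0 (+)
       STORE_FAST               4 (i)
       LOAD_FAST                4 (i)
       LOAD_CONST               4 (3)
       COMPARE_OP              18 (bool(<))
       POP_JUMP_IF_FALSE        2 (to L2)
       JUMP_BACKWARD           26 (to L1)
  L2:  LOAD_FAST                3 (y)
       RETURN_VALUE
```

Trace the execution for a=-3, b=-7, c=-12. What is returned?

8

LOAD_CONST → push 6
LOAD_FAST c → push -12
BINARY_OP * → 6 * -12 = -72
LOAD_CONST → push 2
BINARY_OP >> → -72 >> 2 = -18
STORE_FAST y → y=-18
LOAD_CONST → push 0
STORE_FAST i → i=0
LOAD_FAST i → push 0
LOAD_CONST → push 3
COMPARE_OP bool(<) → 0 vs 3 = True
POP_JUMP_IF_FALSE → pop True; no jump
LOAD_FAST_LOAD_FAST y,b → push -18,-7
BINARY_OP + → -18 + -7 = -25
STORE_FAST y → y=-25
LOAD_FAST_LOAD_FAST y,c → push -25,-12
BINARY_OP | → -25 | -12 = -9
STORE_FAST y → y=-9
LOAD_FAST y → push -9
LOAD_CONST → push 9
BINARY_OP + → -9 + 9 = 0
STORE_FAST y → y=0
LOAD_FAST i → push 0
LOAD_CONST → push 1
BINARY_OP + → 0 + 1 = 1
STORE_FAST i → i=1
LOAD_FAST i → push 1
LOAD_CONST → push 3
COMPARE_OP bool(<) → 1 vs 3 = True
POP_JUMP_IF_FALSE → pop True; no jump
LOAD_FAST_LOAD_FAST y,b → push 0,-7
BINARY_OP + → 0 + -7 = -7
STORE_FAST y → y=-7
LOAD_FAST_LOAD_FAST y,c → push -7,-12
BINARY_OP | → -7 | -12 = -3
STORE_FAST y → y=-3
LOAD_FAST y → push -3
LOAD_CONST → push 9
BINARY_OP + → -3 + 9 = 6
STORE_FAST y → y=6
LOAD_FAST i → push 1
LOAD_CONST → push 1
BINARY_OP + → 1 + 1 = 2
STORE_FAST i → i=2
LOAD_FAST i → push 2
LOAD_CONST → push 3
COMPARE_OP bool(<) → 2 vs 3 = True
POP_JUMP_IF_FALSE → pop True; no jump
LOAD_FAST_LOAD_FAST y,b → push 6,-7
BINARY_OP + → 6 + -7 = -1
STORE_FAST y → y=-1
LOAD_FAST_LOAD_FAST y,c → push -1,-12
BINARY_OP | → -1 | -12 = -1
STORE_FAST y → y=-1
LOAD_FAST y → push -1
LOAD_CONST → push 9
BINARY_OP + → -1 + 9 = 8
STORE_FAST y → y=8
LOAD_FAST i → push 2
LOAD_CONST → push 1
BINARY_OP + → 2 + 1 = 3
STORE_FAST i → i=3
LOAD_FAST i → push 3
LOAD_CONST → push 3
COMPARE_OP bool(<) → 3 vs 3 = False
POP_JUMP_IF_FALSE → pop False; jump
LOAD_FAST y → push 8
RETURN_VALUE → return 8.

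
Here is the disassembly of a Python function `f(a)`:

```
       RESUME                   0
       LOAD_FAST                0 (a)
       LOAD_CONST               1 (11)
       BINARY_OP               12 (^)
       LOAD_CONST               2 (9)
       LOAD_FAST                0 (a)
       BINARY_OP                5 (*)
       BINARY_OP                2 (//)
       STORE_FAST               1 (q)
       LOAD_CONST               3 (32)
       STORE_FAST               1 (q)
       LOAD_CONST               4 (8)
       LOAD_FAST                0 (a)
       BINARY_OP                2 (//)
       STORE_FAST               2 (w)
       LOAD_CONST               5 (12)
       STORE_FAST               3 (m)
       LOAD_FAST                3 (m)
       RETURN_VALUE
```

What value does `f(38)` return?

12

LOAD_FAST a → push 38. Stack: [38]
LOAD_CONST → push 11. Stack: [38, 11]
BINARY_OP ^ → 38 ^ 11 = 45. Stack: [45]
LOAD_CONST → push 9. Stack: [45, 9]
LOAD_FAST a → push 38. Stack: [45, 9, 38]
BINARY_OP * → 9 * 38 = 342. Stack: [45, 342]
BINARY_OP // → 45 // 342 = 0. Stack: [0]
STORE_FAST q → q=0. Stack: []
LOAD_CONST → push 32. Stack: [32]
STORE_FAST q → q=32. Stack: []
LOAD_CONST → push 8. Stack: [8]
LOAD_FAST a → push 38. Stack: [8, 38]
BINARY_OP // → 8 // 38 = 0. Stack: [0]
STORE_FAST w → w=0. Stack: []
LOAD_CONST → push 12. Stack: [12]
STORE_FAST m → m=12. Stack: []
LOAD_FAST m → push 12. Stack: [12]
RETURN_VALUE → return 12.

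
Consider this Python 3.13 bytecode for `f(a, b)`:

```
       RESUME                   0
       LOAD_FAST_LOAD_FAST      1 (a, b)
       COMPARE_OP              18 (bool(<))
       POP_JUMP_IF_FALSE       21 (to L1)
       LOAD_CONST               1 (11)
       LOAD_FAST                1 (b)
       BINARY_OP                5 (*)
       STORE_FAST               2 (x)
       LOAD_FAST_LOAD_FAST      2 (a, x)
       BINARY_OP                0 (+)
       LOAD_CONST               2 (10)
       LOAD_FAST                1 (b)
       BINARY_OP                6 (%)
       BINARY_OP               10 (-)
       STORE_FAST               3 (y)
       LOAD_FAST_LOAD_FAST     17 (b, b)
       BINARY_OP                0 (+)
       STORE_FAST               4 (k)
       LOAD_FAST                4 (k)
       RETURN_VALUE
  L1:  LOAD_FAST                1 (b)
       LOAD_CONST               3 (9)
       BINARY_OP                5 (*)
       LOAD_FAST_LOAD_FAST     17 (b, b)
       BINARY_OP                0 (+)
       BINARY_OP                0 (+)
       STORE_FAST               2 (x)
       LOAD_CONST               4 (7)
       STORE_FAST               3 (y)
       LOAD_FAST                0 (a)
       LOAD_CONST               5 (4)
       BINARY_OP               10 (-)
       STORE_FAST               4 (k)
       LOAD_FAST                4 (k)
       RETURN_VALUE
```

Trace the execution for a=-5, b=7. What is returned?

14

LOAD_FAST_LOAD_FAST a,b → push -5,7. Stack: [-5, 7]
COMPARE_OP bool(<) → -5 vs 7 = True. Stack: [True]
POP_JUMP_IF_FALSE → pop True; no jump. Stack: []
LOAD_CONST → push 11. Stack: [11]
LOAD_FAST b → push 7. Stack: [11, 7]
BINARY_OP * → 11 * 7 = 77. Stack: [77]
STORE_FAST x → x=77. Stack: []
LOAD_FAST_LOAD_FAST a,x → push -5,77. Stack: [-5, 77]
BINARY_OP + → -5 + 77 = 72. Stack: [72]
LOAD_CONST → push 10. Stack: [72, 10]
LOAD_FAST b → push 7. Stack: [72, 10, 7]
BINARY_OP % → 10 % 7 = 3. Stack: [72, 3]
BINARY_OP - → 72 - 3 = 69. Stack: [69]
STORE_FAST y → y=69. Stack: []
LOAD_FAST_LOAD_FAST b,b → push 7,7. Stack: [7, 7]
BINARY_OP + → 7 + 7 = 14. Stack: [14]
STORE_FAST k → k=14. Stack: []
LOAD_FAST k → push 14. Stack: [14]
RETURN_VALUE → return 14.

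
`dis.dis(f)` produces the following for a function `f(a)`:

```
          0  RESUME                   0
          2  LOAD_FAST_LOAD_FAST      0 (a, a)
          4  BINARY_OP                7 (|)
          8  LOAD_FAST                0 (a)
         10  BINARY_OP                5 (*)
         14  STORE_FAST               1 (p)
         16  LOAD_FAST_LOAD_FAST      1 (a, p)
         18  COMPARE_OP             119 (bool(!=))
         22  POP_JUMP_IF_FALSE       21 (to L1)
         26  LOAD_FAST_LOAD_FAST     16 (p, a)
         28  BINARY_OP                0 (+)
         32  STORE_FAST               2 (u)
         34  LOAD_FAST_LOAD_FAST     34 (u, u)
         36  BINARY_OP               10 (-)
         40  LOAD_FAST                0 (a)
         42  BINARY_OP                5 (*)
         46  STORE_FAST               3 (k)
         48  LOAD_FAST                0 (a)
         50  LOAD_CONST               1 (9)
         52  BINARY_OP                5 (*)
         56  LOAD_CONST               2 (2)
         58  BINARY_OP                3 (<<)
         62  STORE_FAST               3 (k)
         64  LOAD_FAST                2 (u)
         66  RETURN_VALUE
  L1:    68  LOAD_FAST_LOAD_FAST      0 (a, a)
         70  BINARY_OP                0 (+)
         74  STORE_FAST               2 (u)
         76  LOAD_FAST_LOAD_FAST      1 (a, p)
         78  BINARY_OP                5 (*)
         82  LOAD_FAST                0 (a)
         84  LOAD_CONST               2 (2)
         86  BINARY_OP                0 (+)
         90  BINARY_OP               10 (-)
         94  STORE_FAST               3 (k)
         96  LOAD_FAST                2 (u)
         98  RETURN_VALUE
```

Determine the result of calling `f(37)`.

LOAD_FAST_LOAD_FAST a,a → push 37,37. Stack: [37, 37]
BINARY_OP | → 37 | 37 = 37. Stack: [37]
LOAD_FAST a → push 37. Stack: [37, 37]
BINARY_OP * → 37 * 37 = 1369. Stack: [1369]
STORE_FAST p → p=1369. Stack: []
LOAD_FAST_LOAD_FAST a,p → push 37,1369. Stack: [37, 1369]
COMPARE_OP bool(!=) → 37 vs 1369 = True. Stack: [True]
POP_JUMP_IF_FALSE → pop True; no jump. Stack: []
LOAD_FAST_LOAD_FAST p,a → push 1369,37. Stack: [1369, 37]
BINARY_OP + → 1369 + 37 = 1406. Stack: [1406]
STORE_FAST u → u=1406. Stack: []
LOAD_FAST_LOAD_FAST u,u → push 1406,1406. Stack: [1406, 1406]
BINARY_OP - → 1406 - 1406 = 0. Stack: [0]
LOAD_FAST a → push 37. Stack: [0, 37]
BINARY_OP * → 0 * 37 = 0. Stack: [0]
STORE_FAST k → k=0. Stack: []
LOAD_FAST a → push 37. Stack: [37]
LOAD_CONST → push 9. Stack: [37, 9]
BINARY_OP * → 37 * 9 = 333. Stack: [333]
LOAD_CONST → push 2. Stack: [333, 2]
BINARY_OP << → 333 << 2 = 1332. Stack: [1332]
STORE_FAST k → k=1332. Stack: []
LOAD_FAST u → push 1406. Stack: [1406]
RETURN_VALUE → return 1406.

1406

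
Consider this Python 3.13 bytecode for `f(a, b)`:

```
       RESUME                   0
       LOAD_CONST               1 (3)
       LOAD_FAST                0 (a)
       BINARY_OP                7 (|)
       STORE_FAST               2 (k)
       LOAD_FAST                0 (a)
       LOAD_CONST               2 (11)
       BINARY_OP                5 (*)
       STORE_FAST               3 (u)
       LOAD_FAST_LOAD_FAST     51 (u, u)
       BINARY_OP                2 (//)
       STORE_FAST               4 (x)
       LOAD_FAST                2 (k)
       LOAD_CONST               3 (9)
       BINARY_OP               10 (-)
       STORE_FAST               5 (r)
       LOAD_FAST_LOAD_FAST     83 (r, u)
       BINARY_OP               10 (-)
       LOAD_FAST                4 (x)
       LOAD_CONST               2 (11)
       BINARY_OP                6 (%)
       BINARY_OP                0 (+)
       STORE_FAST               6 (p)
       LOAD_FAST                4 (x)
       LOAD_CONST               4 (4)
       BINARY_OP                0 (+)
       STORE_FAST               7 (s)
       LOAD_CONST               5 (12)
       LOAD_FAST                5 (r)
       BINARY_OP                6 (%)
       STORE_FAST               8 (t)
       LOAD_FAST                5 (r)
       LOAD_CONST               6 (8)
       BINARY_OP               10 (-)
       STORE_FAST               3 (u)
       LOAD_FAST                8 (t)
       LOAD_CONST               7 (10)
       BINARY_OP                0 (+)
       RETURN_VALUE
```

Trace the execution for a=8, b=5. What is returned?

LOAD_CONST → push 3. Stack: [3]
LOAD_FAST a → push 8. Stack: [3, 8]
BINARY_OP | → 3 | 8 = 11. Stack: [11]
STORE_FAST k → k=11. Stack: []
LOAD_FAST a → push 8. Stack: [8]
LOAD_CONST → push 11. Stack: [8, 11]
BINARY_OP * → 8 * 11 = 88. Stack: [88]
STORE_FAST u → u=88. Stack: []
LOAD_FAST_LOAD_FAST u,u → push 88,88. Stack: [88, 88]
BINARY_OP // → 88 // 88 = 1. Stack: [1]
STORE_FAST x → x=1. Stack: []
LOAD_FAST k → push 11. Stack: [11]
LOAD_CONST → push 9. Stack: [11, 9]
BINARY_OP - → 11 - 9 = 2. Stack: [2]
STORE_FAST r → r=2. Stack: []
LOAD_FAST_LOAD_FAST r,u → push 2,88. Stack: [2, 88]
BINARY_OP - → 2 - 88 = -86. Stack: [-86]
LOAD_FAST x → push 1. Stack: [-86, 1]
LOAD_CONST → push 11. Stack: [-86, 1, 11]
BINARY_OP % → 1 % 11 = 1. Stack: [-86, 1]
BINARY_OP + → -86 + 1 = -85. Stack: [-85]
STORE_FAST p → p=-85. Stack: []
LOAD_FAST x → push 1. Stack: [1]
LOAD_CONST → push 4. Stack: [1, 4]
BINARY_OP + → 1 + 4 = 5. Stack: [5]
STORE_FAST s → s=5. Stack: []
LOAD_CONST → push 12. Stack: [12]
LOAD_FAST r → push 2. Stack: [12, 2]
BINARY_OP % → 12 % 2 = 0. Stack: [0]
STORE_FAST t → t=0. Stack: []
LOAD_FAST r → push 2. Stack: [2]
LOAD_CONST → push 8. Stack: [2, 8]
BINARY_OP - → 2 - 8 = -6. Stack: [-6]
STORE_FAST u → u=-6. Stack: []
LOAD_FAST t → push 0. Stack: [0]
LOAD_CONST → push 10. Stack: [0, 10]
BINARY_OP + → 0 + 10 = 10. Stack: [10]
RETURN_VALUE → return 10.

10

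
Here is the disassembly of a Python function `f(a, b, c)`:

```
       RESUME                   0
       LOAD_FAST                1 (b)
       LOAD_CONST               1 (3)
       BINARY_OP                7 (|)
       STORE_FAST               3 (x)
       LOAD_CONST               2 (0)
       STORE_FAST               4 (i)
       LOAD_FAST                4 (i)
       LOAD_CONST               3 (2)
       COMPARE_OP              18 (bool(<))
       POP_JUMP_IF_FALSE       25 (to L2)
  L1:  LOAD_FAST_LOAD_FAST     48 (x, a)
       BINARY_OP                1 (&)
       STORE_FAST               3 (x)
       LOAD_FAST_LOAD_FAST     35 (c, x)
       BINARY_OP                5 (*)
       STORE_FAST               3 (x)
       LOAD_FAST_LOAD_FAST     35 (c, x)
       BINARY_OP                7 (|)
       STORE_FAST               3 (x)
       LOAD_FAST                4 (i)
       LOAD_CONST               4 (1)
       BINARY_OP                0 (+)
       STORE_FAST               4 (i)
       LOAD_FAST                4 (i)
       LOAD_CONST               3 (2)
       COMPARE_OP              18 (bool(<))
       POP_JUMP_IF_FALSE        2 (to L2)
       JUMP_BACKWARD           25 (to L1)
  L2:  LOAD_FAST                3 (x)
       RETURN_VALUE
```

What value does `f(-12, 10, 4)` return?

LOAD_FAST b → push 10. Stack: [10]
LOAD_CONST → push 3. Stack: [10, 3]
BINARY_OP | → 10 | 3 = 11. Stack: [11]
STORE_FAST x → x=11. Stack: []
LOAD_CONST → push 0. Stack: [0]
STORE_FAST i → i=0. Stack: []
LOAD_FAST i → push 0. Stack: [0]
LOAD_CONST → push 2. Stack: [0, 2]
COMPARE_OP bool(<) → 0 vs 2 = True. Stack: [True]
POP_JUMP_IF_FALSE → pop True; no jump. Stack: []
LOAD_FAST_LOAD_FAST x,a → push 11,-12. Stack: [11, -12]
BINARY_OP & → 11 & -12 = 0. Stack: [0]
STORE_FAST x → x=0. Stack: []
LOAD_FAST_LOAD_FAST c,x → push 4,0. Stack: [4, 0]
BINARY_OP * → 4 * 0 = 0. Stack: [0]
STORE_FAST x → x=0. Stack: []
LOAD_FAST_LOAD_FAST c,x → push 4,0. Stack: [4, 0]
BINARY_OP | → 4 | 0 = 4. Stack: [4]
STORE_FAST x → x=4. Stack: []
LOAD_FAST i → push 0. Stack: [0]
LOAD_CONST → push 1. Stack: [0, 1]
BINARY_OP + → 0 + 1 = 1. Stack: [1]
STORE_FAST i → i=1. Stack: []
LOAD_FAST i → push 1. Stack: [1]
LOAD_CONST → push 2. Stack: [1, 2]
COMPARE_OP bool(<) → 1 vs 2 = True. Stack: [True]
POP_JUMP_IF_FALSE → pop True; no jump. Stack: []
LOAD_FAST_LOAD_FAST x,a → push 4,-12. Stack: [4, -12]
BINARY_OP & → 4 & -12 = 4. Stack: [4]
STORE_FAST x → x=4. Stack: []
LOAD_FAST_LOAD_FAST c,x → push 4,4. Stack: [4, 4]
BINARY_OP * → 4 * 4 = 16. Stack: [16]
STORE_FAST x → x=16. Stack: []
LOAD_FAST_LOAD_FAST c,x → push 4,16. Stack: [4, 16]
BINARY_OP | → 4 | 16 = 20. Stack: [20]
STORE_FAST x → x=20. Stack: []
LOAD_FAST i → push 1. Stack: [1]
LOAD_CONST → push 1. Stack: [1, 1]
BINARY_OP + → 1 + 1 = 2. Stack: [2]
STORE_FAST i → i=2. Stack: []
LOAD_FAST i → push 2. Stack: [2]
LOAD_CONST → push 2. Stack: [2, 2]
COMPARE_OP bool(<) → 2 vs 2 = False. Stack: [False]
POP_JUMP_IF_FALSE → pop False; jump. Stack: []
LOAD_FAST x → push 20. Stack: [20]
RETURN_VALUE → return 20.

20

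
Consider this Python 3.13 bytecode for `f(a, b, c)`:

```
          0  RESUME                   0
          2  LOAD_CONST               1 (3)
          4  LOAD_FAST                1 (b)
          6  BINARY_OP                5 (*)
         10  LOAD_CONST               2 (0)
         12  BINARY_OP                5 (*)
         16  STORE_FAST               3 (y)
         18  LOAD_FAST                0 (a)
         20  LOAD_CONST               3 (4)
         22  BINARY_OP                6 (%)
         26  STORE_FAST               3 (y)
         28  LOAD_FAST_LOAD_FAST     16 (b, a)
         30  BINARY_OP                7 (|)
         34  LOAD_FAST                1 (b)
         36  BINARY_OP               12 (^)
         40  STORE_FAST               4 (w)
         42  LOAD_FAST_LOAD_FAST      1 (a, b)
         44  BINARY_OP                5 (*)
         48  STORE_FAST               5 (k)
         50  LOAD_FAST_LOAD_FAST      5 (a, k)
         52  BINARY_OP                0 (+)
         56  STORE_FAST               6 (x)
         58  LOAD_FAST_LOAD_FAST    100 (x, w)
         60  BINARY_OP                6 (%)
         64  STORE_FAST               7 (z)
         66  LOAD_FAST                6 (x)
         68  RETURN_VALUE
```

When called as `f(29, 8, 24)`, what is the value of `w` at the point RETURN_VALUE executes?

LOAD_CONST → push 3. Stack: [3]
LOAD_FAST b → push 8. Stack: [3, 8]
BINARY_OP * → 3 * 8 = 24. Stack: [24]
LOAD_CONST → push 0. Stack: [24, 0]
BINARY_OP * → 24 * 0 = 0. Stack: [0]
STORE_FAST y → y=0. Stack: []
LOAD_FAST a → push 29. Stack: [29]
LOAD_CONST → push 4. Stack: [29, 4]
BINARY_OP % → 29 % 4 = 1. Stack: [1]
STORE_FAST y → y=1. Stack: []
LOAD_FAST_LOAD_FAST b,a → push 8,29. Stack: [8, 29]
BINARY_OP | → 8 | 29 = 29. Stack: [29]
LOAD_FAST b → push 8. Stack: [29, 8]
BINARY_OP ^ → 29 ^ 8 = 21. Stack: [21]
STORE_FAST w → w=21. Stack: []
LOAD_FAST_LOAD_FAST a,b → push 29,8. Stack: [29, 8]
BINARY_OP * → 29 * 8 = 232. Stack: [232]
STORE_FAST k → k=232. Stack: []
LOAD_FAST_LOAD_FAST a,k → push 29,232. Stack: [29, 232]
BINARY_OP + → 29 + 232 = 261. Stack: [261]
STORE_FAST x → x=261. Stack: []
LOAD_FAST_LOAD_FAST x,w → push 261,21. Stack: [261, 21]
BINARY_OP % → 261 % 21 = 9. Stack: [9]
STORE_FAST z → z=9. Stack: []
LOAD_FAST x → push 261. Stack: [261]
RETURN_VALUE → return 261.

21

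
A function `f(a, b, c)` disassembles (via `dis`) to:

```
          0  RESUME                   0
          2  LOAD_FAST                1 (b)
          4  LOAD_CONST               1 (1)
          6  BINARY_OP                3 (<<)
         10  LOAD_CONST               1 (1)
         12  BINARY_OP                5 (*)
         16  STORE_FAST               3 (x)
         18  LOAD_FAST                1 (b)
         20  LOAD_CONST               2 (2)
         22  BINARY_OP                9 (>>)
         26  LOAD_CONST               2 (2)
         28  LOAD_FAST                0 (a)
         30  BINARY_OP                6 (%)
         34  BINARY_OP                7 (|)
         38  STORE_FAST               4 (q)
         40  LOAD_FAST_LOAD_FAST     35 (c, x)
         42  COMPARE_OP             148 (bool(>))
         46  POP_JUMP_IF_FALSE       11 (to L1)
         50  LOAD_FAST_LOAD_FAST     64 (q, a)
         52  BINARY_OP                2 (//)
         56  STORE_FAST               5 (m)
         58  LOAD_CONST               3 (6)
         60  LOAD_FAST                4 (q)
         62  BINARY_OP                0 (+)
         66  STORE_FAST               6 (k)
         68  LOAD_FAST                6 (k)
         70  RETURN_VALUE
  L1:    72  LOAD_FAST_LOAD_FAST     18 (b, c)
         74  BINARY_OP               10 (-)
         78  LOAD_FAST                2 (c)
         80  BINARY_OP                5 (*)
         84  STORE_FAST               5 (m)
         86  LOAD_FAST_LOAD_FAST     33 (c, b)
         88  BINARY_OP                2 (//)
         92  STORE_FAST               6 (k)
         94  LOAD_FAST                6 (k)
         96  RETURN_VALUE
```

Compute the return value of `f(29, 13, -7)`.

-1

LOAD_FAST b → push 13. Stack: [13]
LOAD_CONST → push 1. Stack: [13, 1]
BINARY_OP << → 13 << 1 = 26. Stack: [26]
LOAD_CONST → push 1. Stack: [26, 1]
BINARY_OP * → 26 * 1 = 26. Stack: [26]
STORE_FAST x → x=26. Stack: []
LOAD_FAST b → push 13. Stack: [13]
LOAD_CONST → push 2. Stack: [13, 2]
BINARY_OP >> → 13 >> 2 = 3. Stack: [3]
LOAD_CONST → push 2. Stack: [3, 2]
LOAD_FAST a → push 29. Stack: [3, 2, 29]
BINARY_OP % → 2 % 29 = 2. Stack: [3, 2]
BINARY_OP | → 3 | 2 = 3. Stack: [3]
STORE_FAST q → q=3. Stack: []
LOAD_FAST_LOAD_FAST c,x → push -7,26. Stack: [-7, 26]
COMPARE_OP bool(>) → -7 vs 26 = False. Stack: [False]
POP_JUMP_IF_FALSE → pop False; jump. Stack: []
LOAD_FAST_LOAD_FAST b,c → push 13,-7. Stack: [13, -7]
BINARY_OP - → 13 - -7 = 20. Stack: [20]
LOAD_FAST c → push -7. Stack: [20, -7]
BINARY_OP * → 20 * -7 = -140. Stack: [-140]
STORE_FAST m → m=-140. Stack: []
LOAD_FAST_LOAD_FAST c,b → push -7,13. Stack: [-7, 13]
BINARY_OP // → -7 // 13 = -1. Stack: [-1]
STORE_FAST k → k=-1. Stack: []
LOAD_FAST k → push -1. Stack: [-1]
RETURN_VALUE → return -1.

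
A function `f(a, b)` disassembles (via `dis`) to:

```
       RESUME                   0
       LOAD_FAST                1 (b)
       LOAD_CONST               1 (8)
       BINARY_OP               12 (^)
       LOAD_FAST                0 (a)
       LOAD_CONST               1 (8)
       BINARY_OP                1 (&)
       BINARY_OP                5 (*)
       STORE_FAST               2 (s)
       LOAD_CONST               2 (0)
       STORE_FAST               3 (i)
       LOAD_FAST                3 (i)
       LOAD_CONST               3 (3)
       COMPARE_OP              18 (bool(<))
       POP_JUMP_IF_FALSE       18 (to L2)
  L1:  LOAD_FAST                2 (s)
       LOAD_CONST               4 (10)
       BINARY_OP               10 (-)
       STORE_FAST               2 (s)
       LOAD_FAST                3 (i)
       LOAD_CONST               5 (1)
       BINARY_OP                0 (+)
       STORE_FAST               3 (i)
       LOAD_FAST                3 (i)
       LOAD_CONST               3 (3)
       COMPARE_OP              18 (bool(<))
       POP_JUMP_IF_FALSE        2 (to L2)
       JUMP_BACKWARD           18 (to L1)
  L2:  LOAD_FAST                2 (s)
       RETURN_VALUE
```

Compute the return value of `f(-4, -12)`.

LOAD_FAST b → push -12. Stack: [-12]
LOAD_CONST → push 8. Stack: [-12, 8]
BINARY_OP ^ → -12 ^ 8 = -4. Stack: [-4]
LOAD_FAST a → push -4. Stack: [-4, -4]
LOAD_CONST → push 8. Stack: [-4, -4, 8]
BINARY_OP & → -4 & 8 = 8. Stack: [-4, 8]
BINARY_OP * → -4 * 8 = -32. Stack: [-32]
STORE_FAST s → s=-32. Stack: []
LOAD_CONST → push 0. Stack: [0]
STORE_FAST i → i=0. Stack: []
LOAD_FAST i → push 0. Stack: [0]
LOAD_CONST → push 3. Stack: [0, 3]
COMPARE_OP bool(<) → 0 vs 3 = True. Stack: [True]
POP_JUMP_IF_FALSE → pop True; no jump. Stack: []
LOAD_FAST s → push -32. Stack: [-32]
LOAD_CONST → push 10. Stack: [-32, 10]
BINARY_OP - → -32 - 10 = -42. Stack: [-42]
STORE_FAST s → s=-42. Stack: []
LOAD_FAST i → push 0. Stack: [0]
LOAD_CONST → push 1. Stack: [0, 1]
BINARY_OP + → 0 + 1 = 1. Stack: [1]
STORE_FAST i → i=1. Stack: []
LOAD_FAST i → push 1. Stack: [1]
LOAD_CONST → push 3. Stack: [1, 3]
COMPARE_OP bool(<) → 1 vs 3 = True. Stack: [True]
POP_JUMP_IF_FALSE → pop True; no jump. Stack: []
LOAD_FAST s → push -42. Stack: [-42]
LOAD_CONST → push 10. Stack: [-42, 10]
BINARY_OP - → -42 - 10 = -52. Stack: [-52]
STORE_FAST s → s=-52. Stack: []
LOAD_FAST i → push 1. Stack: [1]
LOAD_CONST → push 1. Stack: [1, 1]
BINARY_OP + → 1 + 1 = 2. Stack: [2]
STORE_FAST i → i=2. Stack: []
LOAD_FAST i → push 2. Stack: [2]
LOAD_CONST → push 3. Stack: [2, 3]
COMPARE_OP bool(<) → 2 vs 3 = True. Stack: [True]
POP_JUMP_IF_FALSE → pop True; no jump. Stack: []
LOAD_FAST s → push -52. Stack: [-52]
LOAD_CONST → push 10. Stack: [-52, 10]
BINARY_OP - → -52 - 10 = -62. Stack: [-62]
STORE_FAST s → s=-62. Stack: []
LOAD_FAST i → push 2. Stack: [2]
LOAD_CONST → push 1. Stack: [2, 1]
BINARY_OP + → 2 + 1 = 3. Stack: [3]
STORE_FAST i → i=3. Stack: []
LOAD_FAST i → push 3. Stack: [3]
LOAD_CONST → push 3. Stack: [3, 3]
COMPARE_OP bool(<) → 3 vs 3 = False. Stack: [False]
POP_JUMP_IF_FALSE → pop False; jump. Stack: []
LOAD_FAST s → push -62. Stack: [-62]
RETURN_VALUE → return -62.

-62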